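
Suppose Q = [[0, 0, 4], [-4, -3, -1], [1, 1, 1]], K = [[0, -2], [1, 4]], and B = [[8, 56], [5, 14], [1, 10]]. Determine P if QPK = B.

Isolating P: multiply by Q⁻¹ from the left and K⁻¹ from the right, so P = Q⁻¹BK⁻¹.
det Q = -4; the adjugate gives Q⁻¹ = [[1/2, -1, -3], [-3/4, 1, 4], [1/4, 0, 0]].
det K = 2; the adjugate gives K⁻¹ = [[2, 1], [-1/2, 0]].
Q⁻¹B = [[-4, -16], [3, 12], [2, 14]].
P = (Q⁻¹B)K⁻¹ = [[0, -4], [0, 3], [-3, 2]].

P = [[0, -4], [0, 3], [-3, 2]]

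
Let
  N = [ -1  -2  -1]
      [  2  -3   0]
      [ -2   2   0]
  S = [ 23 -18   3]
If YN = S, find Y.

Right-multiplying both sides by N⁻¹ gives Y = SN⁻¹.
det N = 2, so N⁻¹ = [[0, -1, -3/2], [0, -1, -1], [-1, 3, 7/2]].
Y = SN⁻¹ = [[23, -18, 3]] · [[0, -1, -3/2], [0, -1, -1], [-1, 3, 7/2]] = [[-3, 4, -6]].

Y = [[-3, 4, -6]]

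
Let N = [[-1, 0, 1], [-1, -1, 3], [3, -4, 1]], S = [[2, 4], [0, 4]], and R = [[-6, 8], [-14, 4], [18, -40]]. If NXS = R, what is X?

X = N⁻¹RS⁻¹ (apply N⁻¹ on the left and S⁻¹ on the right).
det N = -4; the adjugate gives N⁻¹ = [[-11/4, 1, -1/4], [-5/2, 1, -1/2], [-7/4, 1, -1/4]].
S has determinant 8; S⁻¹ = [[1/2, -1/2], [0, 1/4]].
N⁻¹R = [[-2, -8], [-8, 4], [-8, 0]].
X = (N⁻¹R)S⁻¹ = [[-1, -1], [-4, 5], [-4, 4]].

X = [[-1, -1], [-4, 5], [-4, 4]]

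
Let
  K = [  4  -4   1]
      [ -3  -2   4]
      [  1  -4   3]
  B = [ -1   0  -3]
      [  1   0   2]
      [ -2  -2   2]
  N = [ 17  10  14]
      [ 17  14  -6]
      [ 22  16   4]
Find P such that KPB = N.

P = [[-2, 3, 3], [0, 5, 5], [-2, 5, 3]]

Left-multiply by K⁻¹ and right-multiply by B⁻¹: P = K⁻¹NB⁻¹.
det K = 2; the adjugate gives K⁻¹ = [[5, 4, -7], [13/2, 11/2, -19/2], [7, 6, -10]].
B has determinant 2; B⁻¹ = [[2, 3, 0], [-3, -4, -1/2], [-1, -1, 0]].
K⁻¹N = [[-1, -6, 18], [-5, -10, 20], [1, -6, 22]].
P = (K⁻¹N)B⁻¹ = [[-2, 3, 3], [0, 5, 5], [-2, 5, 3]].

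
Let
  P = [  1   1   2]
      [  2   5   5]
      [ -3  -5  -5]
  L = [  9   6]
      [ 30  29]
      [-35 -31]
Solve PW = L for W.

W = [[5, 2], [4, 6], [0, -1]]

P is on the left of W, so left-multiply by P⁻¹: W = P⁻¹L.
P has determinant 5; P⁻¹ = [[0, -1, -1], [-1, 1/5, -1/5], [1, 2/5, 3/5]].
W = P⁻¹L = [[0, -1, -1], [-1, 1/5, -1/5], [1, 2/5, 3/5]] · [[9, 6], [30, 29], [-35, -31]] = [[5, 2], [4, 6], [0, -1]].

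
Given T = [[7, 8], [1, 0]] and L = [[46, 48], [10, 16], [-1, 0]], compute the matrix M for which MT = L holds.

M = [[6, 4], [2, -4], [0, -1]]

Right-multiplying both sides by T⁻¹ gives M = LT⁻¹.
T has determinant -8; T⁻¹ = [[0, 1], [1/8, -7/8]].
M = LT⁻¹ = [[46, 48], [10, 16], [-1, 0]] · [[0, 1], [1/8, -7/8]] = [[6, 4], [2, -4], [0, -1]].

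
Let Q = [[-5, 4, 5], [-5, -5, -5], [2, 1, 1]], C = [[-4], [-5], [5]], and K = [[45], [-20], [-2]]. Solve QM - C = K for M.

M = [[-2], [4], [3]]

QM = K + C = [[41], [-25], [3]].
Q is on the left of M, so left-multiply by Q⁻¹: M = Q⁻¹(K + C).
det Q = 5; the adjugate gives Q⁻¹ = [[0, 1/5, 1], [-1, -3, -10], [1, 13/5, 9]].
M = Q⁻¹(K + C) = [[-2], [4], [3]].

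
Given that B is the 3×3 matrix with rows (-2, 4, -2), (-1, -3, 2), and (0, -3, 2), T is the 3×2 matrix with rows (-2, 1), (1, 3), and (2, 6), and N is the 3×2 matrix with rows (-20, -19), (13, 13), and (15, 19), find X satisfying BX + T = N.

BX = N − T = [[-18, -20], [12, 10], [13, 13]].
Since B multiplies X on the left, X = B⁻¹(N − T).
det B = 2; the adjugate gives B⁻¹ = [[0, -1, 1], [1, -2, 3], [3/2, -3, 5]].
X = B⁻¹(N − T) = [[1, 3], [-3, -1], [2, 5]].

X = [[1, 3], [-3, -1], [2, 5]]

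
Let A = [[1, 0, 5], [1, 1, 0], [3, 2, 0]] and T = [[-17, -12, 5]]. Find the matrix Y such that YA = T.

Y = [[1, 0, -6]]

A is on the right of Y, so right-multiply by A⁻¹: Y = TA⁻¹.
A has determinant -5; A⁻¹ = [[0, -2, 1], [0, 3, -1], [1/5, 2/5, -1/5]].
Y = TA⁻¹ = [[-17, -12, 5]] · [[0, -2, 1], [0, 3, -1], [1/5, 2/5, -1/5]] = [[1, 0, -6]].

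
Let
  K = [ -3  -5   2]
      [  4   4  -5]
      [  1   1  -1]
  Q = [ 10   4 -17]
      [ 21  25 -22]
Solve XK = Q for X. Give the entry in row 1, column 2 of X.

Right-multiplying both sides by K⁻¹ gives X = QK⁻¹.
K has determinant 2; K⁻¹ = [[1/2, -3/2, 17/2], [-1/2, 1/2, -7/2], [0, -1, 4]].
X = QK⁻¹ = [[10, 4, -17], [21, 25, -22]] · [[1/2, -3/2, 17/2], [-1/2, 1/2, -7/2], [0, -1, 4]] = [[3, 4, 3], [-2, 3, 3]].

4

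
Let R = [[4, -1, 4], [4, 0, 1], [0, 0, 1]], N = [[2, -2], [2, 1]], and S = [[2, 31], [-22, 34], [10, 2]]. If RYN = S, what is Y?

Y = [[-4, 0], [-2, 5], [1, 4]]

Y = R⁻¹SN⁻¹ (apply R⁻¹ on the left and N⁻¹ on the right).
det R = 4; the adjugate gives R⁻¹ = [[0, 1/4, -1/4], [-1, 1, 3], [0, 0, 1]].
det N = 6, so N⁻¹ = [[1/6, 1/3], [-1/3, 1/3]].
R⁻¹S = [[-8, 8], [6, 9], [10, 2]].
Y = (R⁻¹S)N⁻¹ = [[-4, 0], [-2, 5], [1, 4]].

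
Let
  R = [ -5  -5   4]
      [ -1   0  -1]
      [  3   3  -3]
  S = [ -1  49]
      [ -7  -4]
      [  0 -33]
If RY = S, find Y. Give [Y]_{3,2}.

6

Since R multiplies Y on the left, Y = R⁻¹S.
R has determinant 3; R⁻¹ = [[1, -1, 5/3], [-2, 1, -3], [-1, 0, -5/3]].
Y = R⁻¹S = [[1, -1, 5/3], [-2, 1, -3], [-1, 0, -5/3]] · [[-1, 49], [-7, -4], [0, -33]] = [[6, -2], [-5, -3], [1, 6]].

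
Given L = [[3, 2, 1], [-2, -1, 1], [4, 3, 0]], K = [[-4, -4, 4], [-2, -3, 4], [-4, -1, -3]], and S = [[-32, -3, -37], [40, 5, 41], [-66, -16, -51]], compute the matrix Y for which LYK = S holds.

Isolating Y: multiply by L⁻¹ from the left and K⁻¹ from the right, so Y = L⁻¹SK⁻¹.
det L = -3; the adjugate gives L⁻¹ = [[1, -1, -1], [-4/3, 4/3, 5/3], [2/3, 1/3, -1/3]].
K has determinant -4; K⁻¹ = [[-13/4, 4, 1], [11/2, -7, -2], [5/2, -3, -1]].
L⁻¹S = [[-6, 8, -27], [-14, -16, 19], [14, 5, 6]].
Y = (L⁻¹S)K⁻¹ = [[-4, 1, 5], [5, -1, -1], [-3, 3, -2]].

Y = [[-4, 1, 5], [5, -1, -1], [-3, 3, -2]]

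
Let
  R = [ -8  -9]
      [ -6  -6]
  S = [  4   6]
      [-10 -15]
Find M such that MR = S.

M = [[-2, 2], [5, -5]]

R is on the right of M, so right-multiply by R⁻¹: M = SR⁻¹.
det R = -6; the adjugate gives R⁻¹ = [[1, -3/2], [-1, 4/3]].
M = SR⁻¹ = [[4, 6], [-10, -15]] · [[1, -3/2], [-1, 4/3]] = [[-2, 2], [5, -5]].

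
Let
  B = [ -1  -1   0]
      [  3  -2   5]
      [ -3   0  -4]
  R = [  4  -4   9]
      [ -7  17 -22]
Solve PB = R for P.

B is on the right of P, so right-multiply by B⁻¹: P = RB⁻¹.
det B = -5, so B⁻¹ = [[-8/5, 4/5, 1], [3/5, -4/5, -1], [6/5, -3/5, -1]].
P = RB⁻¹ = [[4, -4, 9], [-7, 17, -22]] · [[-8/5, 4/5, 1], [3/5, -4/5, -1], [6/5, -3/5, -1]] = [[2, 1, -1], [-5, -6, -2]].

P = [[2, 1, -1], [-5, -6, -2]]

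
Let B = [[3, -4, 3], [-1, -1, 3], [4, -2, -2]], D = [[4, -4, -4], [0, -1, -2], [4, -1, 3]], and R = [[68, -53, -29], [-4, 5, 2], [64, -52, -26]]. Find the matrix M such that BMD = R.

M = [[2, 4, 1], [1, -3, -3], [2, -4, -2]]

Left-multiply by B⁻¹ and right-multiply by D⁻¹: M = B⁻¹RD⁻¹.
B has determinant 2; B⁻¹ = [[4, -7, -9/2], [5, -9, -6], [3, -5, -7/2]].
det D = -4; the adjugate gives D⁻¹ = [[5/4, -4, -1], [2, -7, -2], [-1, 3, 1]].
B⁻¹R = [[12, -13, -13], [-8, 2, -7], [0, -2, -6]].
M = (B⁻¹R)D⁻¹ = [[2, 4, 1], [1, -3, -3], [2, -4, -2]].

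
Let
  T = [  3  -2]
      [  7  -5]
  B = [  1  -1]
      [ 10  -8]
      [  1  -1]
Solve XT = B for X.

X = [[-2, 1], [-6, 4], [-2, 1]]

Since T sits to the right of X, X = BT⁻¹.
det T = -1, so T⁻¹ = [[5, -2], [7, -3]].
X = BT⁻¹ = [[1, -1], [10, -8], [1, -1]] · [[5, -2], [7, -3]] = [[-2, 1], [-6, 4], [-2, 1]].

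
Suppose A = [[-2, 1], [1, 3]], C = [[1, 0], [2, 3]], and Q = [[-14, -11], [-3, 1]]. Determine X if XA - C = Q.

X = [[4, -5], [1, 1]]

XA = Q + C = [[-13, -11], [-1, 4]].
A is on the right of X, so right-multiply by A⁻¹: X = (Q + C)A⁻¹.
det A = -7, so A⁻¹ = [[-3/7, 1/7], [1/7, 2/7]].
X = (Q + C)A⁻¹ = [[4, -5], [1, 1]].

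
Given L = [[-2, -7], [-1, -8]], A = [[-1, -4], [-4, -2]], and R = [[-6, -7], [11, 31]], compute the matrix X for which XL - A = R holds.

X = [[5, -3], [-3, -1]]

XL = R + A = [[-7, -11], [7, 29]].
L is on the right of X, so right-multiply by L⁻¹: X = (R + A)L⁻¹.
det L = 9; the adjugate gives L⁻¹ = [[-8/9, 7/9], [1/9, -2/9]].
X = (R + A)L⁻¹ = [[5, -3], [-3, -1]].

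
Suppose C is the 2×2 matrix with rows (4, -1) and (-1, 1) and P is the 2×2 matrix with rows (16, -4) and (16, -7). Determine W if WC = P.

W = [[4, 0], [3, -4]]

Right-multiplying both sides by C⁻¹ gives W = PC⁻¹.
det C = 3, so C⁻¹ = [[1/3, 1/3], [1/3, 4/3]].
W = PC⁻¹ = [[16, -4], [16, -7]] · [[1/3, 1/3], [1/3, 4/3]] = [[4, 0], [3, -4]].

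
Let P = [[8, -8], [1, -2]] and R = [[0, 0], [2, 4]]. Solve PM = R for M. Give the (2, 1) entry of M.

P is on the left of M, so left-multiply by P⁻¹: M = P⁻¹R.
det P = -8; the adjugate gives P⁻¹ = [[1/4, -1], [1/8, -1]].
M = P⁻¹R = [[1/4, -1], [1/8, -1]] · [[0, 0], [2, 4]] = [[-2, -4], [-2, -4]].

-2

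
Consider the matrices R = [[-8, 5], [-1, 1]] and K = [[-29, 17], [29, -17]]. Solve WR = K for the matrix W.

W = [[4, -3], [-4, 3]]

R is on the right of W, so right-multiply by R⁻¹: W = KR⁻¹.
R has determinant -3; R⁻¹ = [[-1/3, 5/3], [-1/3, 8/3]].
W = KR⁻¹ = [[-29, 17], [29, -17]] · [[-1/3, 5/3], [-1/3, 8/3]] = [[4, -3], [-4, 3]].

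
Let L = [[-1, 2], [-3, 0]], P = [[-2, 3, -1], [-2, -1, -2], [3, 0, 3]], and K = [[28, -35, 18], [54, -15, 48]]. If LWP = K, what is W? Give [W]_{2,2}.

Left-multiply by L⁻¹ and right-multiply by P⁻¹: W = L⁻¹KP⁻¹.
L has determinant 6; L⁻¹ = [[0, -1/3], [1/2, -1/6]].
det P = 3; the adjugate gives P⁻¹ = [[-1, -3, -7/3], [0, -1, -2/3], [1, 3, 8/3]].
L⁻¹K = [[-18, 5, -16], [5, -15, 1]].
W = (L⁻¹K)P⁻¹ = [[2, 1, -4], [-4, 3, 1]].

3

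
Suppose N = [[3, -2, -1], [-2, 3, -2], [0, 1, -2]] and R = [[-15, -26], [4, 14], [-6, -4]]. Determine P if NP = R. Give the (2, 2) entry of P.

Left-multiplying both sides by N⁻¹ gives P = N⁻¹R.
det N = -2; the adjugate gives N⁻¹ = [[2, 5/2, -7/2], [2, 3, -4], [1, 3/2, -5/2]].
P = N⁻¹R = [[2, 5/2, -7/2], [2, 3, -4], [1, 3/2, -5/2]] · [[-15, -26], [4, 14], [-6, -4]] = [[1, -3], [6, 6], [6, 5]].

6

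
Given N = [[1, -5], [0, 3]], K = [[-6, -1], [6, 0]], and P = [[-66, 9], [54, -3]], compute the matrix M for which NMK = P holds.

M = [[-4, 0], [1, 4]]

Isolating M: multiply by N⁻¹ from the left and K⁻¹ from the right, so M = N⁻¹PK⁻¹.
det N = 3, so N⁻¹ = [[1, 5/3], [0, 1/3]].
det K = 6; the adjugate gives K⁻¹ = [[0, 1/6], [-1, -1]].
N⁻¹P = [[24, 4], [18, -1]].
M = (N⁻¹P)K⁻¹ = [[-4, 0], [1, 4]].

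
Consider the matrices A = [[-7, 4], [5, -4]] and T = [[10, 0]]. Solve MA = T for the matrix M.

A is on the right of M, so right-multiply by A⁻¹: M = TA⁻¹.
A has determinant 8; A⁻¹ = [[-1/2, -1/2], [-5/8, -7/8]].
M = TA⁻¹ = [[10, 0]] · [[-1/2, -1/2], [-5/8, -7/8]] = [[-5, -5]].

M = [[-5, -5]]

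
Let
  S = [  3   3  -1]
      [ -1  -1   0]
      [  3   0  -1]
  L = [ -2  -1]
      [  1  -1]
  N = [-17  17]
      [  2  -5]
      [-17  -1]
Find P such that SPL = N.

P = [[1, 0], [-2, -4], [-3, 5]]

P = S⁻¹NL⁻¹ (apply S⁻¹ on the left and L⁻¹ on the right).
S has determinant -3; S⁻¹ = [[-1/3, -1, 1/3], [1/3, 0, -1/3], [-1, -3, 0]].
det L = 3; the adjugate gives L⁻¹ = [[-1/3, 1/3], [-1/3, -2/3]].
S⁻¹N = [[-2, -1], [0, 6], [11, -2]].
P = (S⁻¹N)L⁻¹ = [[1, 0], [-2, -4], [-3, 5]].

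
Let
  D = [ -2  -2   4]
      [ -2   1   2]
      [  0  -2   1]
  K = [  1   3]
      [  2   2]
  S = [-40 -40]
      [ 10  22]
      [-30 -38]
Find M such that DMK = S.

M = D⁻¹SK⁻¹ (apply D⁻¹ on the left and K⁻¹ on the right).
D has determinant 2; D⁻¹ = [[5/2, -3, -4], [1, -1, -2], [2, -2, -3]].
K has determinant -4; K⁻¹ = [[-1/2, 3/4], [1/2, -1/4]].
D⁻¹S = [[-10, -14], [10, 14], [-10, -10]].
M = (D⁻¹S)K⁻¹ = [[-2, -4], [2, 4], [0, -5]].

M = [[-2, -4], [2, 4], [0, -5]]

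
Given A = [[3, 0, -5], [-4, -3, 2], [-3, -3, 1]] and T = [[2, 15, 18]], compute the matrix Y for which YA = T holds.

Y = [[-5, -2, -3]]

Since A sits to the right of Y, Y = TA⁻¹.
A has determinant -6; A⁻¹ = [[-1/2, -5/2, 5/2], [1/3, 2, -7/3], [-1/2, -3/2, 3/2]].
Y = TA⁻¹ = [[2, 15, 18]] · [[-1/2, -5/2, 5/2], [1/3, 2, -7/3], [-1/2, -3/2, 3/2]] = [[-5, -2, -3]].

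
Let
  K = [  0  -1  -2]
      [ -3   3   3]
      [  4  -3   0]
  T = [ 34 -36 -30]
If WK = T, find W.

W = [[6, -6, 4]]

Right-multiplying both sides by K⁻¹ gives W = TK⁻¹.
det K = -6; the adjugate gives K⁻¹ = [[-3/2, -1, -1/2], [-2, -4/3, -1], [1/2, 2/3, 1/2]].
W = TK⁻¹ = [[34, -36, -30]] · [[-3/2, -1, -1/2], [-2, -4/3, -1], [1/2, 2/3, 1/2]] = [[6, -6, 4]].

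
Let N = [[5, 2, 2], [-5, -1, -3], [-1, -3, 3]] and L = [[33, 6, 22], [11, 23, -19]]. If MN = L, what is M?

M = [[5, -2, 2], [4, 3, -6]]

N is on the right of M, so right-multiply by N⁻¹: M = LN⁻¹.
det N = 4; the adjugate gives N⁻¹ = [[-3, -3, -1], [9/2, 17/4, 5/4], [7/2, 13/4, 5/4]].
M = LN⁻¹ = [[33, 6, 22], [11, 23, -19]] · [[-3, -3, -1], [9/2, 17/4, 5/4], [7/2, 13/4, 5/4]] = [[5, -2, 2], [4, 3, -6]].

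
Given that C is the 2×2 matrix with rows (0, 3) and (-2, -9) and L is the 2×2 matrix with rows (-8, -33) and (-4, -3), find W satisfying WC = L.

W = [[1, 4], [5, 2]]

Since C sits to the right of W, W = LC⁻¹.
det C = 6, so C⁻¹ = [[-3/2, -1/2], [1/3, 0]].
W = LC⁻¹ = [[-8, -33], [-4, -3]] · [[-3/2, -1/2], [1/3, 0]] = [[1, 4], [5, 2]].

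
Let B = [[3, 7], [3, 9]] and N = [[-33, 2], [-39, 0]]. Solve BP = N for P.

B is on the left of P, so left-multiply by B⁻¹: P = B⁻¹N.
det B = 6, so B⁻¹ = [[3/2, -7/6], [-1/2, 1/2]].
P = B⁻¹N = [[3/2, -7/6], [-1/2, 1/2]] · [[-33, 2], [-39, 0]] = [[-4, 3], [-3, -1]].

P = [[-4, 3], [-3, -1]]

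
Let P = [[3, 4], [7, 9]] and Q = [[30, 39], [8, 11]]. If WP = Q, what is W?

Right-multiplying both sides by P⁻¹ gives W = QP⁻¹.
det P = -1; the adjugate gives P⁻¹ = [[-9, 4], [7, -3]].
W = QP⁻¹ = [[30, 39], [8, 11]] · [[-9, 4], [7, -3]] = [[3, 3], [5, -1]].

W = [[3, 3], [5, -1]]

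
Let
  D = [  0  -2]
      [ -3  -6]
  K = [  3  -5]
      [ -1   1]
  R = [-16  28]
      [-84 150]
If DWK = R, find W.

W = [[5, 3], [3, 1]]

Left-multiply by D⁻¹ and right-multiply by K⁻¹: W = D⁻¹RK⁻¹.
det D = -6; the adjugate gives D⁻¹ = [[1, -1/3], [-1/2, 0]].
det K = -2, so K⁻¹ = [[-1/2, -5/2], [-1/2, -3/2]].
D⁻¹R = [[12, -22], [8, -14]].
W = (D⁻¹R)K⁻¹ = [[5, 3], [3, 1]].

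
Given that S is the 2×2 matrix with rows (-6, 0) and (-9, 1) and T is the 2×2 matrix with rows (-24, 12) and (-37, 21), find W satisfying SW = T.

S is on the left of W, so left-multiply by S⁻¹: W = S⁻¹T.
det S = -6; the adjugate gives S⁻¹ = [[-1/6, 0], [-3/2, 1]].
W = S⁻¹T = [[-1/6, 0], [-3/2, 1]] · [[-24, 12], [-37, 21]] = [[4, -2], [-1, 3]].

W = [[4, -2], [-1, 3]]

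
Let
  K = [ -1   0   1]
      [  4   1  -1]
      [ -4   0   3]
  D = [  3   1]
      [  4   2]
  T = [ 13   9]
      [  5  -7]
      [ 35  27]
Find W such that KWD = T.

Left-multiply by K⁻¹ and right-multiply by D⁻¹: W = K⁻¹TD⁻¹.
det K = 1; the adjugate gives K⁻¹ = [[3, 0, -1], [-8, 1, 3], [4, 0, -1]].
D has determinant 2; D⁻¹ = [[1, -1/2], [-2, 3/2]].
K⁻¹T = [[4, 0], [6, 2], [17, 9]].
W = (K⁻¹T)D⁻¹ = [[4, -2], [2, 0], [-1, 5]].

W = [[4, -2], [2, 0], [-1, 5]]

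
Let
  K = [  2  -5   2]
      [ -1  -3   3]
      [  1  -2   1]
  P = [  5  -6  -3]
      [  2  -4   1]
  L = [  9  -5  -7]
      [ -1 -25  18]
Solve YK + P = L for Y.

YK = L − P = [[4, 1, -4], [-3, -21, 17]].
Since K sits to the right of Y, Y = (L − P)K⁻¹.
det K = -4, so K⁻¹ = [[-3/4, -1/4, 9/4], [-1, 0, 2], [-5/4, 1/4, 11/4]].
Y = (L − P)K⁻¹ = [[1, -2, 0], [2, 5, -2]].

Y = [[1, -2, 0], [2, 5, -2]]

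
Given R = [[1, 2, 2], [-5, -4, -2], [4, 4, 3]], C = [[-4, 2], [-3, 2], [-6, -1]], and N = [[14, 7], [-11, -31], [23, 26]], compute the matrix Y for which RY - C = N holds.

RY = N + C = [[10, 9], [-14, -29], [17, 25]].
Left-multiplying both sides by R⁻¹ gives Y = R⁻¹(N + C).
det R = 2; the adjugate gives R⁻¹ = [[-2, 1, 2], [7/2, -5/2, -4], [-2, 2, 3]].
Y = R⁻¹(N + C) = [[0, 3], [2, 4], [3, -1]].

Y = [[0, 3], [2, 4], [3, -1]]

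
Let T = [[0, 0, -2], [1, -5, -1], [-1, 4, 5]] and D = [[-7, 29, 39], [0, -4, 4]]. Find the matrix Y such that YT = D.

Since T sits to the right of Y, Y = DT⁻¹.
det T = 2, so T⁻¹ = [[-21/2, -4, -5], [-2, -1, -1], [-1/2, 0, 0]].
Y = DT⁻¹ = [[-7, 29, 39], [0, -4, 4]] · [[-21/2, -4, -5], [-2, -1, -1], [-1/2, 0, 0]] = [[-4, -1, 6], [6, 4, 4]].

Y = [[-4, -1, 6], [6, 4, 4]]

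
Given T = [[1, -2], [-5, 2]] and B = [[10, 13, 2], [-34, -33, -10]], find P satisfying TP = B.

P = [[6, 5, 2], [-2, -4, 0]]

Left-multiplying both sides by T⁻¹ gives P = T⁻¹B.
T has determinant -8; T⁻¹ = [[-1/4, -1/4], [-5/8, -1/8]].
P = T⁻¹B = [[-1/4, -1/4], [-5/8, -1/8]] · [[10, 13, 2], [-34, -33, -10]] = [[6, 5, 2], [-2, -4, 0]].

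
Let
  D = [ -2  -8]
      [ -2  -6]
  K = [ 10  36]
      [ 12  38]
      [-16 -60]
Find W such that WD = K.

W = [[-3, -2], [-1, -5], [6, 2]]

Right-multiplying both sides by D⁻¹ gives W = KD⁻¹.
det D = -4, so D⁻¹ = [[3/2, -2], [-1/2, 1/2]].
W = KD⁻¹ = [[10, 36], [12, 38], [-16, -60]] · [[3/2, -2], [-1/2, 1/2]] = [[-3, -2], [-1, -5], [6, 2]].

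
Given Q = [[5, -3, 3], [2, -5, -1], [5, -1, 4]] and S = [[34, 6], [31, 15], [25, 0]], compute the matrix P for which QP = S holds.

Left-multiplying both sides by Q⁻¹ gives P = Q⁻¹S.
det Q = 3; the adjugate gives Q⁻¹ = [[-7, 3, 6], [-13/3, 5/3, 11/3], [23/3, -10/3, -19/3]].
P = Q⁻¹S = [[-7, 3, 6], [-13/3, 5/3, 11/3], [23/3, -10/3, -19/3]] · [[34, 6], [31, 15], [25, 0]] = [[5, 3], [-4, -1], [-1, -4]].

P = [[5, 3], [-4, -1], [-1, -4]]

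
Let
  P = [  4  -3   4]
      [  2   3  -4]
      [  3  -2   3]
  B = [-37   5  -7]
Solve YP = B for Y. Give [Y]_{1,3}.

P is on the right of Y, so right-multiply by P⁻¹: Y = BP⁻¹.
det P = 6, so P⁻¹ = [[1/6, 1/6, 0], [-3, 0, 4], [-13/6, -1/6, 3]].
Y = BP⁻¹ = [[-37, 5, -7]] · [[1/6, 1/6, 0], [-3, 0, 4], [-13/6, -1/6, 3]] = [[-6, -5, -1]].

-1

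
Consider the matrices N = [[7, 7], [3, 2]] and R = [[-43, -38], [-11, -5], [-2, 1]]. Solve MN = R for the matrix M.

N is on the right of M, so right-multiply by N⁻¹: M = RN⁻¹.
det N = -7, so N⁻¹ = [[-2/7, 1], [3/7, -1]].
M = RN⁻¹ = [[-43, -38], [-11, -5], [-2, 1]] · [[-2/7, 1], [3/7, -1]] = [[-4, -5], [1, -6], [1, -3]].

M = [[-4, -5], [1, -6], [1, -3]]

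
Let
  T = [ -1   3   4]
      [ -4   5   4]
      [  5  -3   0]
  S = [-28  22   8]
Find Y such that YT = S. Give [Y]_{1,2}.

Since T sits to the right of Y, Y = ST⁻¹.
det T = -4, so T⁻¹ = [[-3, 3, 2], [-5, 5, 3], [13/4, -3, -7/4]].
Y = ST⁻¹ = [[-28, 22, 8]] · [[-3, 3, 2], [-5, 5, 3], [13/4, -3, -7/4]] = [[0, 2, -4]].

2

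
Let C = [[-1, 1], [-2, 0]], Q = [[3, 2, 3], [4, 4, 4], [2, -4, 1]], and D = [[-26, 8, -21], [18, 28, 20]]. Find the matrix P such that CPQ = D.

Left-multiply by C⁻¹ and right-multiply by Q⁻¹: P = C⁻¹DQ⁻¹.
det C = 2, so C⁻¹ = [[0, -1/2], [1, -1/2]].
det Q = -4; the adjugate gives Q⁻¹ = [[-5, 7/2, 1], [-1, 3/4, 0], [6, -4, -1]].
C⁻¹D = [[-9, -14, -10], [-35, -6, -31]].
P = (C⁻¹D)Q⁻¹ = [[-1, -2, 1], [-5, -3, -4]].

P = [[-1, -2, 1], [-5, -3, -4]]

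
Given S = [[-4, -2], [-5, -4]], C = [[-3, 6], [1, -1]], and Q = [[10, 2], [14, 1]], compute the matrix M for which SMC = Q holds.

Left-multiply by S⁻¹ and right-multiply by C⁻¹: M = S⁻¹QC⁻¹.
det S = 6, so S⁻¹ = [[-2/3, 1/3], [5/6, -2/3]].
det C = -3; the adjugate gives C⁻¹ = [[1/3, 2], [1/3, 1]].
S⁻¹Q = [[-2, -1], [-1, 1]].
M = (S⁻¹Q)C⁻¹ = [[-1, -5], [0, -1]].

M = [[-1, -5], [0, -1]]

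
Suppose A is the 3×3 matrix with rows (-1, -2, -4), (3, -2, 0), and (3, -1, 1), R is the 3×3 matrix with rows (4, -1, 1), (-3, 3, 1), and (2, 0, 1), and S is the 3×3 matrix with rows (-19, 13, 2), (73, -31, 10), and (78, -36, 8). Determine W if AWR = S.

Isolating W: multiply by A⁻¹ from the left and R⁻¹ from the right, so W = A⁻¹SR⁻¹.
det A = -4, so A⁻¹ = [[1/2, -3/2, 2], [3/4, -11/4, 3], [-3/4, 7/4, -2]].
det R = 1; the adjugate gives R⁻¹ = [[3, 1, -4], [5, 2, -7], [-6, -2, 9]].
A⁻¹S = [[37, -19, 2], [19, -13, -2], [-14, 8, 0]].
W = (A⁻¹S)R⁻¹ = [[4, -5, 3], [4, -3, -3], [-2, 2, 0]].

W = [[4, -5, 3], [4, -3, -3], [-2, 2, 0]]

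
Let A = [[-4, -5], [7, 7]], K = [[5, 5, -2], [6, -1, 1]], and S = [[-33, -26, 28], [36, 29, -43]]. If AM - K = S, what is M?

M = [[2, -1, -4], [4, 5, -2]]

AM = S + K = [[-28, -21, 26], [42, 28, -42]].
A is on the left of M, so left-multiply by A⁻¹: M = A⁻¹(S + K).
det A = 7, so A⁻¹ = [[1, 5/7], [-1, -4/7]].
M = A⁻¹(S + K) = [[2, -1, -4], [4, 5, -2]].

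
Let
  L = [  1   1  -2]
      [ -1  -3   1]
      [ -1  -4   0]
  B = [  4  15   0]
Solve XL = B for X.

X = [[1, 2, -5]]

Right-multiplying both sides by L⁻¹ gives X = BL⁻¹.
det L = 1; the adjugate gives L⁻¹ = [[4, 8, -5], [-1, -2, 1], [1, 3, -2]].
X = BL⁻¹ = [[4, 15, 0]] · [[4, 8, -5], [-1, -2, 1], [1, 3, -2]] = [[1, 2, -5]].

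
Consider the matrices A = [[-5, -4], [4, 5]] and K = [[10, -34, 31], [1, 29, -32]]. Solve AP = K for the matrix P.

Since A multiplies P on the left, P = A⁻¹K.
det A = -9, so A⁻¹ = [[-5/9, -4/9], [4/9, 5/9]].
P = A⁻¹K = [[-5/9, -4/9], [4/9, 5/9]] · [[10, -34, 31], [1, 29, -32]] = [[-6, 6, -3], [5, 1, -4]].

P = [[-6, 6, -3], [5, 1, -4]]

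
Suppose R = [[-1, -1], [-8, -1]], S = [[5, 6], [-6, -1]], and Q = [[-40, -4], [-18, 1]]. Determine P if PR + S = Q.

P = [[5, 5], [-4, 2]]

PR = Q − S = [[-45, -10], [-12, 2]].
R is on the right of P, so right-multiply by R⁻¹: P = (Q − S)R⁻¹.
R has determinant -7; R⁻¹ = [[1/7, -1/7], [-8/7, 1/7]].
P = (Q − S)R⁻¹ = [[5, 5], [-4, 2]].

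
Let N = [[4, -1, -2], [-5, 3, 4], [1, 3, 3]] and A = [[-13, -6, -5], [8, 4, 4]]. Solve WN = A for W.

W = [[3, 4, -5], [-4, -4, 4]]

N is on the right of W, so right-multiply by N⁻¹: W = AN⁻¹.
N has determinant 5; N⁻¹ = [[-3/5, -3/5, 2/5], [19/5, 14/5, -6/5], [-18/5, -13/5, 7/5]].
W = AN⁻¹ = [[-13, -6, -5], [8, 4, 4]] · [[-3/5, -3/5, 2/5], [19/5, 14/5, -6/5], [-18/5, -13/5, 7/5]] = [[3, 4, -5], [-4, -4, 4]].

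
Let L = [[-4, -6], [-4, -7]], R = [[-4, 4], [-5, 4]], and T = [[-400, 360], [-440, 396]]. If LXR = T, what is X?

Isolating X: multiply by L⁻¹ from the left and R⁻¹ from the right, so X = L⁻¹TR⁻¹.
det L = 4; the adjugate gives L⁻¹ = [[-7/4, 3/2], [1, -1]].
det R = 4, so R⁻¹ = [[1, -1], [5/4, -1]].
L⁻¹T = [[40, -36], [40, -36]].
X = (L⁻¹T)R⁻¹ = [[-5, -4], [-5, -4]].

X = [[-5, -4], [-5, -4]]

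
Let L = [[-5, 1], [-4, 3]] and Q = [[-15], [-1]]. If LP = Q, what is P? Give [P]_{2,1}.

5

Since L multiplies P on the left, P = L⁻¹Q.
det L = -11, so L⁻¹ = [[-3/11, 1/11], [-4/11, 5/11]].
P = L⁻¹Q = [[-3/11, 1/11], [-4/11, 5/11]] · [[-15], [-1]] = [[4], [5]].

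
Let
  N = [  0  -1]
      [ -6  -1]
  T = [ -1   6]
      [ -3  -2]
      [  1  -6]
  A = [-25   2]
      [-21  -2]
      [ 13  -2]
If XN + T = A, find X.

X = [[0, 4], [-3, 3], [-2, -2]]

XN = A − T = [[-24, -4], [-18, 0], [12, 4]].
Since N sits to the right of X, X = (A − T)N⁻¹.
N has determinant -6; N⁻¹ = [[1/6, -1/6], [-1, 0]].
X = (A − T)N⁻¹ = [[0, 4], [-3, 3], [-2, -2]].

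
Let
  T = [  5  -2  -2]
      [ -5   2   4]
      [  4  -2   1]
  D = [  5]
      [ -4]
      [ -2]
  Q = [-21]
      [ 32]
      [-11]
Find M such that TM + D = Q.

TM = Q − D = [[-26], [36], [-9]].
Since T multiplies M on the left, M = T⁻¹(Q − D).
T has determinant 4; T⁻¹ = [[5/2, 3/2, -1], [21/4, 13/4, -5/2], [1/2, 1/2, 0]].
M = T⁻¹(Q − D) = [[-2], [3], [5]].

M = [[-2], [3], [5]]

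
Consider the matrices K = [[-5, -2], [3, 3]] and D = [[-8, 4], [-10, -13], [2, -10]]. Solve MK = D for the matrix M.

Right-multiplying both sides by K⁻¹ gives M = DK⁻¹.
det K = -9, so K⁻¹ = [[-1/3, -2/9], [1/3, 5/9]].
M = DK⁻¹ = [[-8, 4], [-10, -13], [2, -10]] · [[-1/3, -2/9], [1/3, 5/9]] = [[4, 4], [-1, -5], [-4, -6]].

M = [[4, 4], [-1, -5], [-4, -6]]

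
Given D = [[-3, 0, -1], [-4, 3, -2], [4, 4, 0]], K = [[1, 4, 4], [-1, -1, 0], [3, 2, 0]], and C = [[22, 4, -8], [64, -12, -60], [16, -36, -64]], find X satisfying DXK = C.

Isolating X: multiply by D⁻¹ from the left and K⁻¹ from the right, so X = D⁻¹CK⁻¹.
D has determinant 4; D⁻¹ = [[2, -1, 3/4], [-2, 1, -1/2], [-7, 3, -9/4]].
det K = 4; the adjugate gives K⁻¹ = [[0, 2, 1], [0, -3, -1], [1/4, 5/2, 3/4]].
D⁻¹C = [[-8, -7, -4], [12, -2, -12], [2, 17, 20]].
X = (D⁻¹C)K⁻¹ = [[-1, -5, -4], [-3, 0, 5], [5, 3, 0]].

X = [[-1, -5, -4], [-3, 0, 5], [5, 3, 0]]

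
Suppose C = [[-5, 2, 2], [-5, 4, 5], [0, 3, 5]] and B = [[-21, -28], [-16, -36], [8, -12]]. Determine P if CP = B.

C is on the left of P, so left-multiply by C⁻¹: P = C⁻¹B.
det C = -5, so C⁻¹ = [[-1, 4/5, -2/5], [-5, 5, -3], [3, -3, 2]].
P = C⁻¹B = [[-1, 4/5, -2/5], [-5, 5, -3], [3, -3, 2]] · [[-21, -28], [-16, -36], [8, -12]] = [[5, 4], [1, -4], [1, 0]].

P = [[5, 4], [1, -4], [1, 0]]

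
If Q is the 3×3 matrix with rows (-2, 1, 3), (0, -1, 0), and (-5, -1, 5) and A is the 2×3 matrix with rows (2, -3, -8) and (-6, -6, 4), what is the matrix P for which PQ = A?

Since Q sits to the right of P, P = AQ⁻¹.
det Q = -5; the adjugate gives Q⁻¹ = [[1, 8/5, -3/5], [0, -1, 0], [1, 7/5, -2/5]].
P = AQ⁻¹ = [[2, -3, -8], [-6, -6, 4]] · [[1, 8/5, -3/5], [0, -1, 0], [1, 7/5, -2/5]] = [[-6, -5, 2], [-2, 2, 2]].

P = [[-6, -5, 2], [-2, 2, 2]]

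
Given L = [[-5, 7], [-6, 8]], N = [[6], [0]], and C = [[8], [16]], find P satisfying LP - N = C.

P = [[0], [2]]

LP = C + N = [[14], [16]].
L is on the left of P, so left-multiply by L⁻¹: P = L⁻¹(C + N).
det L = 2; the adjugate gives L⁻¹ = [[4, -7/2], [3, -5/2]].
P = L⁻¹(C + N) = [[0], [2]].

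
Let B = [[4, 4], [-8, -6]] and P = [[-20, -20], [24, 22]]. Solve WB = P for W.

W = [[-5, 0], [4, -1]]

Since B sits to the right of W, W = PB⁻¹.
det B = 8; the adjugate gives B⁻¹ = [[-3/4, -1/2], [1, 1/2]].
W = PB⁻¹ = [[-20, -20], [24, 22]] · [[-3/4, -1/2], [1, 1/2]] = [[-5, 0], [4, -1]].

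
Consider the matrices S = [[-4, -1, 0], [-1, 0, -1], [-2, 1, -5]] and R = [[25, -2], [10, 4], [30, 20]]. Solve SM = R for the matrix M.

M = [[-5, 2], [-5, -6], [-5, -6]]

Since S multiplies M on the left, M = S⁻¹R.
det S = -1, so S⁻¹ = [[-1, 5, -1], [3, -20, 4], [1, -6, 1]].
M = S⁻¹R = [[-1, 5, -1], [3, -20, 4], [1, -6, 1]] · [[25, -2], [10, 4], [30, 20]] = [[-5, 2], [-5, -6], [-5, -6]].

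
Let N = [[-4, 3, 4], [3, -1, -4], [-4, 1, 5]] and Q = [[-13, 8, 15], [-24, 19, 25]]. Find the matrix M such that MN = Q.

M = [[2, -3, -1], [6, -4, -3]]

N is on the right of M, so right-multiply by N⁻¹: M = QN⁻¹.
det N = 3, so N⁻¹ = [[-1/3, -11/3, -8/3], [1/3, -4/3, -4/3], [-1/3, -8/3, -5/3]].
M = QN⁻¹ = [[-13, 8, 15], [-24, 19, 25]] · [[-1/3, -11/3, -8/3], [1/3, -4/3, -4/3], [-1/3, -8/3, -5/3]] = [[2, -3, -1], [6, -4, -3]].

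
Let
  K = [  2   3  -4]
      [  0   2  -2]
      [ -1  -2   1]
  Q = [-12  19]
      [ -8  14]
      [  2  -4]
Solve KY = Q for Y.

Since K multiplies Y on the left, Y = K⁻¹Q.
det K = -6, so K⁻¹ = [[1/3, -5/6, -1/3], [-1/3, 1/3, -2/3], [-1/3, -1/6, -2/3]].
Y = K⁻¹Q = [[1/3, -5/6, -1/3], [-1/3, 1/3, -2/3], [-1/3, -1/6, -2/3]] · [[-12, 19], [-8, 14], [2, -4]] = [[2, -4], [0, 1], [4, -6]].

Y = [[2, -4], [0, 1], [4, -6]]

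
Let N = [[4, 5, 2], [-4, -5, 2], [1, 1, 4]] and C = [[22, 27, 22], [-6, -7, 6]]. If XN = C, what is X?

Right-multiplying both sides by N⁻¹ gives X = CN⁻¹.
det N = 4, so N⁻¹ = [[-11/2, -9/2, 5], [9/2, 7/2, -4], [1/4, 1/4, 0]].
X = CN⁻¹ = [[22, 27, 22], [-6, -7, 6]] · [[-11/2, -9/2, 5], [9/2, 7/2, -4], [1/4, 1/4, 0]] = [[6, 1, 2], [3, 4, -2]].

X = [[6, 1, 2], [3, 4, -2]]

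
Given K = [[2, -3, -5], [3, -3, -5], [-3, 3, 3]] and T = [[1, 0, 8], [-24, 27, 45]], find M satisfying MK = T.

M = [[-1, -3, -4], [-3, -6, 0]]

Since K sits to the right of M, M = TK⁻¹.
det K = -6; the adjugate gives K⁻¹ = [[-1, 1, 0], [-1, 3/2, 5/6], [0, -1/2, -1/2]].
M = TK⁻¹ = [[1, 0, 8], [-24, 27, 45]] · [[-1, 1, 0], [-1, 3/2, 5/6], [0, -1/2, -1/2]] = [[-1, -3, -4], [-3, -6, 0]].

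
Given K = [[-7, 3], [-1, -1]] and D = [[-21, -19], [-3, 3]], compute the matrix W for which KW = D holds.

K is on the left of W, so left-multiply by K⁻¹: W = K⁻¹D.
det K = 10; the adjugate gives K⁻¹ = [[-1/10, -3/10], [1/10, -7/10]].
W = K⁻¹D = [[-1/10, -3/10], [1/10, -7/10]] · [[-21, -19], [-3, 3]] = [[3, 1], [0, -4]].

W = [[3, 1], [0, -4]]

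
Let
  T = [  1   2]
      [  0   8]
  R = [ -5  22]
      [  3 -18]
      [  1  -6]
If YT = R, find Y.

Y = [[-5, 4], [3, -3], [1, -1]]

Right-multiplying both sides by T⁻¹ gives Y = RT⁻¹.
det T = 8; the adjugate gives T⁻¹ = [[1, -1/4], [0, 1/8]].
Y = RT⁻¹ = [[-5, 22], [3, -18], [1, -6]] · [[1, -1/4], [0, 1/8]] = [[-5, 4], [3, -3], [1, -1]].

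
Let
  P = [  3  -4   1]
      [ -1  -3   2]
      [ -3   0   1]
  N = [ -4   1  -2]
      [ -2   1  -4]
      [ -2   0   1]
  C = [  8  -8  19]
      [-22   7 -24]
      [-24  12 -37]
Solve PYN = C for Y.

Y = [[-2, -2, 4], [4, -5, -2], [5, -5, 1]]

Isolating Y: multiply by P⁻¹ from the left and N⁻¹ from the right, so Y = P⁻¹CN⁻¹.
det P = 2; the adjugate gives P⁻¹ = [[-3/2, 2, -5/2], [-5/2, 3, -7/2], [-9/2, 6, -13/2]].
N has determinant 2; N⁻¹ = [[1/2, -1/2, -1], [5, -4, -6], [1, -1, -1]].
P⁻¹C = [[4, -4, 16], [-2, -1, 10], [-12, 0, 11]].
Y = (P⁻¹C)N⁻¹ = [[-2, -2, 4], [4, -5, -2], [5, -5, 1]].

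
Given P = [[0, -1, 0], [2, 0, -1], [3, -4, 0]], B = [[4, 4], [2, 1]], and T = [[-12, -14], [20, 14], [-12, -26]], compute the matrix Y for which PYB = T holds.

Isolating Y: multiply by P⁻¹ from the left and B⁻¹ from the right, so Y = P⁻¹TB⁻¹.
det P = 3, so P⁻¹ = [[-4/3, 0, 1/3], [-1, 0, 0], [-8/3, -1, 2/3]].
B has determinant -4; B⁻¹ = [[-1/4, 1], [1/2, -1]].
P⁻¹T = [[12, 10], [12, 14], [4, 6]].
Y = (P⁻¹T)B⁻¹ = [[2, 2], [4, -2], [2, -2]].

Y = [[2, 2], [4, -2], [2, -2]]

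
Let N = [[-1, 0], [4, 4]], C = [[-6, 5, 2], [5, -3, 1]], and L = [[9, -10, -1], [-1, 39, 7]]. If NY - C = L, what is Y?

NY = L + C = [[3, -5, 1], [4, 36, 8]].
Since N multiplies Y on the left, Y = N⁻¹(L + C).
det N = -4; the adjugate gives N⁻¹ = [[-1, 0], [1, 1/4]].
Y = N⁻¹(L + C) = [[-3, 5, -1], [4, 4, 3]].

Y = [[-3, 5, -1], [4, 4, 3]]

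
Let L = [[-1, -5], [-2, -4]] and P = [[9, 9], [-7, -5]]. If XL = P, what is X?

X = [[3, -6], [-3, 5]]

Right-multiplying both sides by L⁻¹ gives X = PL⁻¹.
det L = -6; the adjugate gives L⁻¹ = [[2/3, -5/6], [-1/3, 1/6]].
X = PL⁻¹ = [[9, 9], [-7, -5]] · [[2/3, -5/6], [-1/3, 1/6]] = [[3, -6], [-3, 5]].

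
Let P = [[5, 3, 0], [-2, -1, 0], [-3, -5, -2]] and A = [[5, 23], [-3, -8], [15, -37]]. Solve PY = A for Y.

Left-multiplying both sides by P⁻¹ gives Y = P⁻¹A.
P has determinant -2; P⁻¹ = [[-1, -3, 0], [2, 5, 0], [-7/2, -8, -1/2]].
Y = P⁻¹A = [[-1, -3, 0], [2, 5, 0], [-7/2, -8, -1/2]] · [[5, 23], [-3, -8], [15, -37]] = [[4, 1], [-5, 6], [-1, 2]].

Y = [[4, 1], [-5, 6], [-1, 2]]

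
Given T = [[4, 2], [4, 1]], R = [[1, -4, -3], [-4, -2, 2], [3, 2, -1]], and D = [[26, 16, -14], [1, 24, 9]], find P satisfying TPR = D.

Isolating P: multiply by T⁻¹ from the left and R⁻¹ from the right, so P = T⁻¹DR⁻¹.
det T = -4, so T⁻¹ = [[-1/4, 1/2], [1, -1]].
R has determinant -4; R⁻¹ = [[1/2, 5/2, 7/2], [-1/2, -2, -5/2], [1/2, 7/2, 9/2]].
T⁻¹D = [[-6, 8, 8], [25, -8, -23]].
P = (T⁻¹D)R⁻¹ = [[-3, -3, -5], [5, -2, 4]].

P = [[-3, -3, -5], [5, -2, 4]]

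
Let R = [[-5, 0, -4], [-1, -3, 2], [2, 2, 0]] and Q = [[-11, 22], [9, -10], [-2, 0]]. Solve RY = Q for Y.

Y = [[-1, -2], [0, 2], [4, -3]]

R is on the left of Y, so left-multiply by R⁻¹: Y = R⁻¹Q.
det R = 4; the adjugate gives R⁻¹ = [[-1, -2, -3], [1, 2, 7/2], [1, 5/2, 15/4]].
Y = R⁻¹Q = [[-1, -2, -3], [1, 2, 7/2], [1, 5/2, 15/4]] · [[-11, 22], [9, -10], [-2, 0]] = [[-1, -2], [0, 2], [4, -3]].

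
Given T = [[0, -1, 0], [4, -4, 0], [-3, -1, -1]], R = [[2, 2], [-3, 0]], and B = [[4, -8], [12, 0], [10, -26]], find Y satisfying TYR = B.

Y = [[4, 3], [4, 4], [-3, -1]]

Isolating Y: multiply by T⁻¹ from the left and R⁻¹ from the right, so Y = T⁻¹BR⁻¹.
det T = -4, so T⁻¹ = [[-1, 1/4, 0], [-1, 0, 0], [4, -3/4, -1]].
R has determinant 6; R⁻¹ = [[0, -1/3], [1/2, 1/3]].
T⁻¹B = [[-1, 8], [-4, 8], [-3, -6]].
Y = (T⁻¹B)R⁻¹ = [[4, 3], [4, 4], [-3, -1]].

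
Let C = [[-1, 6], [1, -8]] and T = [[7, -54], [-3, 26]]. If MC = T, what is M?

M = [[-1, 6], [-1, -4]]

Right-multiplying both sides by C⁻¹ gives M = TC⁻¹.
det C = 2; the adjugate gives C⁻¹ = [[-4, -3], [-1/2, -1/2]].
M = TC⁻¹ = [[7, -54], [-3, 26]] · [[-4, -3], [-1/2, -1/2]] = [[-1, 6], [-1, -4]].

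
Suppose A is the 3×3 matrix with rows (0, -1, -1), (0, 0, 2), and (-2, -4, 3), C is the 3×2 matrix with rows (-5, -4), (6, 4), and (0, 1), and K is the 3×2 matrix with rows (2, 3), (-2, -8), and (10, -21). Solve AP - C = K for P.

AP = K + C = [[-3, -1], [4, -4], [10, -20]].
Since A multiplies P on the left, P = A⁻¹(K + C).
det A = 4, so A⁻¹ = [[2, 7/4, -1/2], [-1, -1/2, 0], [0, 1/2, 0]].
P = A⁻¹(K + C) = [[-4, 1], [1, 3], [2, -2]].

P = [[-4, 1], [1, 3], [2, -2]]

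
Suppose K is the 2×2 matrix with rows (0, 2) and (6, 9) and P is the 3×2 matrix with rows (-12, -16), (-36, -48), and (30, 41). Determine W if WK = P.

W = [[1, -2], [3, -6], [-2, 5]]

K is on the right of W, so right-multiply by K⁻¹: W = PK⁻¹.
det K = -12; the adjugate gives K⁻¹ = [[-3/4, 1/6], [1/2, 0]].
W = PK⁻¹ = [[-12, -16], [-36, -48], [30, 41]] · [[-3/4, 1/6], [1/2, 0]] = [[1, -2], [3, -6], [-2, 5]].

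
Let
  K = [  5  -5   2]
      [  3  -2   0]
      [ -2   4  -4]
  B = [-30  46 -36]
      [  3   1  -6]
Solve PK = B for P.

P = [[-6, 4, 6], [3, -2, 3]]

Since K sits to the right of P, P = BK⁻¹.
K has determinant -4; K⁻¹ = [[-2, 3, -1], [-3, 4, -3/2], [-2, 5/2, -5/4]].
P = BK⁻¹ = [[-30, 46, -36], [3, 1, -6]] · [[-2, 3, -1], [-3, 4, -3/2], [-2, 5/2, -5/4]] = [[-6, 4, 6], [3, -2, 3]].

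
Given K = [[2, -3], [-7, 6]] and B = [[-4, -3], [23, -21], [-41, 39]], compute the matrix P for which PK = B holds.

P = [[5, 2], [1, -3], [-3, 5]]

Since K sits to the right of P, P = BK⁻¹.
det K = -9, so K⁻¹ = [[-2/3, -1/3], [-7/9, -2/9]].
P = BK⁻¹ = [[-4, -3], [23, -21], [-41, 39]] · [[-2/3, -1/3], [-7/9, -2/9]] = [[5, 2], [1, -3], [-3, 5]].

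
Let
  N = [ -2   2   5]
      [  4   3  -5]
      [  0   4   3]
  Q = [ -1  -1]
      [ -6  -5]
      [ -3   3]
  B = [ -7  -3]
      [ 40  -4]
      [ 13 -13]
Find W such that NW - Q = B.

W = [[3, -4], [4, -1], [-2, -2]]

NW = B + Q = [[-8, -4], [34, -9], [10, -10]].
Since N multiplies W on the left, W = N⁻¹(B + Q).
det N = -2, so N⁻¹ = [[-29/2, -7, 25/2], [6, 3, -5], [-8, -4, 7]].
W = N⁻¹(B + Q) = [[3, -4], [4, -1], [-2, -2]].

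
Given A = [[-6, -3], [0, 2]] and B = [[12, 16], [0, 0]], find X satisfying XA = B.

Right-multiplying both sides by A⁻¹ gives X = BA⁻¹.
det A = -12, so A⁻¹ = [[-1/6, -1/4], [0, 1/2]].
X = BA⁻¹ = [[12, 16], [0, 0]] · [[-1/6, -1/4], [0, 1/2]] = [[-2, 5], [0, 0]].

X = [[-2, 5], [0, 0]]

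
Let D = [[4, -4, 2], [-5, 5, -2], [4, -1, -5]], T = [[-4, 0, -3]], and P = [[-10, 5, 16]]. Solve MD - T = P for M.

M = [[-3, -2, -3]]

MD = P + T = [[-14, 5, 13]].
Right-multiplying both sides by D⁻¹ gives M = (P + T)D⁻¹.
det D = -6; the adjugate gives D⁻¹ = [[9/2, 11/3, 1/3], [11/2, 14/3, 1/3], [5/2, 2, 0]].
M = (P + T)D⁻¹ = [[-3, -2, -3]].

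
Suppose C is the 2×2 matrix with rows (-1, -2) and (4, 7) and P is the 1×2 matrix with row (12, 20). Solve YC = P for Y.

Y = [[4, 4]]

C is on the right of Y, so right-multiply by C⁻¹: Y = PC⁻¹.
det C = 1; the adjugate gives C⁻¹ = [[7, 2], [-4, -1]].
Y = PC⁻¹ = [[12, 20]] · [[7, 2], [-4, -1]] = [[4, 4]].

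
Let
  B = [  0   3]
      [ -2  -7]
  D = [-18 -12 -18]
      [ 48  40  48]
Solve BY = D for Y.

Since B multiplies Y on the left, Y = B⁻¹D.
B has determinant 6; B⁻¹ = [[-7/6, -1/2], [1/3, 0]].
Y = B⁻¹D = [[-7/6, -1/2], [1/3, 0]] · [[-18, -12, -18], [48, 40, 48]] = [[-3, -6, -3], [-6, -4, -6]].

Y = [[-3, -6, -3], [-6, -4, -6]]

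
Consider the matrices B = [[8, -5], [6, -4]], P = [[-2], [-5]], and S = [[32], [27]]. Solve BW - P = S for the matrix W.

W = [[5], [2]]

BW = S + P = [[30], [22]].
Left-multiplying both sides by B⁻¹ gives W = B⁻¹(S + P).
det B = -2, so B⁻¹ = [[2, -5/2], [3, -4]].
W = B⁻¹(S + P) = [[5], [2]].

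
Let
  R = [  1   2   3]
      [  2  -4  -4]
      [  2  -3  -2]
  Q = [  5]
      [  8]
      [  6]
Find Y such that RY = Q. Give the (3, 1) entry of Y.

Since R multiplies Y on the left, Y = R⁻¹Q.
R has determinant -6; R⁻¹ = [[2/3, 5/6, -2/3], [2/3, 4/3, -5/3], [-1/3, -7/6, 4/3]].
Y = R⁻¹Q = [[2/3, 5/6, -2/3], [2/3, 4/3, -5/3], [-1/3, -7/6, 4/3]] · [[5], [8], [6]] = [[6], [4], [-3]].

-3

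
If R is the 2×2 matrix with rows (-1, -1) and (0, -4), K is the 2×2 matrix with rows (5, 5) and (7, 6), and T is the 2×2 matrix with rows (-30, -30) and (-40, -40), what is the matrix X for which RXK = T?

X = R⁻¹TK⁻¹ (apply R⁻¹ on the left and K⁻¹ on the right).
R has determinant 4; R⁻¹ = [[-1, 1/4], [0, -1/4]].
det K = -5; the adjugate gives K⁻¹ = [[-6/5, 1], [7/5, -1]].
R⁻¹T = [[20, 20], [10, 10]].
X = (R⁻¹T)K⁻¹ = [[4, 0], [2, 0]].

X = [[4, 0], [2, 0]]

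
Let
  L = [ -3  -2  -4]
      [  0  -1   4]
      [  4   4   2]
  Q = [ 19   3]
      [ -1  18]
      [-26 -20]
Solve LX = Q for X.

L is on the left of X, so left-multiply by L⁻¹: X = L⁻¹Q.
det L = 6; the adjugate gives L⁻¹ = [[-3, -2, -2], [8/3, 5/3, 2], [2/3, 2/3, 1/2]].
X = L⁻¹Q = [[-3, -2, -2], [8/3, 5/3, 2], [2/3, 2/3, 1/2]] · [[19, 3], [-1, 18], [-26, -20]] = [[-3, -5], [-3, -2], [-1, 4]].

X = [[-3, -5], [-3, -2], [-1, 4]]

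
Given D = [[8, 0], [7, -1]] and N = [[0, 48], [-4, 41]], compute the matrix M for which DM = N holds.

Left-multiplying both sides by D⁻¹ gives M = D⁻¹N.
det D = -8, so D⁻¹ = [[1/8, 0], [7/8, -1]].
M = D⁻¹N = [[1/8, 0], [7/8, -1]] · [[0, 48], [-4, 41]] = [[0, 6], [4, 1]].

M = [[0, 6], [4, 1]]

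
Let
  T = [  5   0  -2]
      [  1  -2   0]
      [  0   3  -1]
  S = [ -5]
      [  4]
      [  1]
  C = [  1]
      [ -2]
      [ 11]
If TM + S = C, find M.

TM = C − S = [[6], [-6], [10]].
T is on the left of M, so left-multiply by T⁻¹: M = T⁻¹(C − S).
T has determinant 4; T⁻¹ = [[1/2, -3/2, -1], [1/4, -5/4, -1/2], [3/4, -15/4, -5/2]].
M = T⁻¹(C − S) = [[2], [4], [2]].

M = [[2], [4], [2]]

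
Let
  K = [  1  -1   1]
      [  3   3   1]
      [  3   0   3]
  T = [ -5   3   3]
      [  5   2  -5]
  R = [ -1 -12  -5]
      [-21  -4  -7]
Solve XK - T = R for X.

XK = R + T = [[-6, -9, -2], [-16, -2, -12]].
Since K sits to the right of X, X = (R + T)K⁻¹.
K has determinant 6; K⁻¹ = [[3/2, 1/2, -2/3], [-1, 0, 1/3], [-3/2, -1/2, 1]].
X = (R + T)K⁻¹ = [[3, -2, -1], [-4, -2, -2]].

X = [[3, -2, -1], [-4, -2, -2]]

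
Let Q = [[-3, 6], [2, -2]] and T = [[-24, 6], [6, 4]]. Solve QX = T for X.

X = [[-2, 6], [-5, 4]]

Left-multiplying both sides by Q⁻¹ gives X = Q⁻¹T.
det Q = -6; the adjugate gives Q⁻¹ = [[1/3, 1], [1/3, 1/2]].
X = Q⁻¹T = [[1/3, 1], [1/3, 1/2]] · [[-24, 6], [6, 4]] = [[-2, 6], [-5, 4]].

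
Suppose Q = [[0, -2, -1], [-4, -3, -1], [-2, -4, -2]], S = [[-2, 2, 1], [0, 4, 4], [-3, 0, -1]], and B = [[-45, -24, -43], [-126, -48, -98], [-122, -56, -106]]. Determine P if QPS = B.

Isolating P: multiply by Q⁻¹ from the left and S⁻¹ from the right, so P = Q⁻¹BS⁻¹.
det Q = 2; the adjugate gives Q⁻¹ = [[1, 0, -1/2], [-3, -1, 2], [5, 2, -4]].
S has determinant -4; S⁻¹ = [[1, -1/2, -1], [3, -5/4, -2], [-3, 3/2, 2]].
Q⁻¹B = [[16, 4, 10], [17, 8, 15], [11, 8, 13]].
P = (Q⁻¹B)S⁻¹ = [[-2, 2, -4], [-4, 4, -3], [-4, 4, -1]].

P = [[-2, 2, -4], [-4, 4, -3], [-4, 4, -1]]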